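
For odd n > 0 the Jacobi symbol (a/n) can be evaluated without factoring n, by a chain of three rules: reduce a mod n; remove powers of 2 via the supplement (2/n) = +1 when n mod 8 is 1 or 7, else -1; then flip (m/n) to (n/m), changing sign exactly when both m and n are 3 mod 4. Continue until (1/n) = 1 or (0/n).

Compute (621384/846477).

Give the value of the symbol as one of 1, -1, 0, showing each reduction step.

0

621384 = 2^3·77673; (2/846477) = -1 since 846477 mod 8 = 5, so (621384/846477) = (-1)^3·(77673/846477); sign now -1
reciprocity: (77673/846477) = +1·(846477/77673) since 77673 mod 4 = 1, 846477 mod 4 = 1; sign now -1
(846477/77673) = (69747/77673)   [reduce mod 77673]
reciprocity: (69747/77673) = +1·(77673/69747) since 69747 mod 4 = 3, 77673 mod 4 = 1; sign now -1
(77673/69747) = (7926/69747)   [reduce mod 69747]
7926 = 2^1·3963; (2/69747) = -1 since 69747 mod 8 = 3, so (7926/69747) = (-1)^1·(3963/69747); sign now +1
reciprocity: (3963/69747) = -1·(69747/3963) since 3963 mod 4 = 3, 69747 mod 4 = 3; sign now -1
(69747/3963) = (2376/3963)   [reduce mod 3963]
2376 = 2^3·297; (2/3963) = -1 since 3963 mod 8 = 3, so (2376/3963) = (-1)^3·(297/3963); sign now +1
reciprocity: (297/3963) = +1·(3963/297) since 297 mod 4 = 1, 3963 mod 4 = 3; sign now +1
(3963/297) = (102/297)   [reduce mod 297]
102 = 2^1·51; (2/297) = +1 since 297 mod 8 = 1, so (102/297) = (+1)^1·(51/297); sign now +1
reciprocity: (51/297) = +1·(297/51) since 51 mod 4 = 3, 297 mod 4 = 1; sign now +1
(297/51) = (42/51)   [reduce mod 51]
42 = 2^1·21; (2/51) = -1 since 51 mod 8 = 3, so (42/51) = (-1)^1·(21/51); sign now -1
reciprocity: (21/51) = +1·(51/21) since 21 mod 4 = 1, 51 mod 4 = 3; sign now -1
(51/21) = (9/21)   [reduce mod 21]
reciprocity: (9/21) = +1·(21/9) since 9 mod 4 = 1, 21 mod 4 = 1; sign now -1
(21/9) = (3/9)   [reduce mod 9]
reciprocity: (3/9) = +1·(9/3) since 3 mod 4 = 3, 9 mod 4 = 1; sign now -1
(9/3) = (0/3)   [reduce mod 3]
(0/3) = 0   [gcd(a, n) > 1]; final value = 0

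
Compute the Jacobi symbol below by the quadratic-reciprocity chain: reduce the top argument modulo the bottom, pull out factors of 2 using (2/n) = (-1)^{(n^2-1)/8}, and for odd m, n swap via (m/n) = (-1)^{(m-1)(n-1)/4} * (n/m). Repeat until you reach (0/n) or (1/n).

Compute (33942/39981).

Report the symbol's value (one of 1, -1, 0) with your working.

0

factor out 2^1: 33942 = 2^1·16971; with 39981 mod 8 = 5, (2/39981) = -1; sign now -1; continue with (16971/39981)
flip (16971/39981) -> (39981/16971): both odd, 16971 mod 4 = 3, 39981 mod 4 = 1, so the flip contributes +1; sign now -1
(39981/16971): 39981 mod 16971 = 6039, so (39981/16971) = (6039/16971)
flip (6039/16971) -> (16971/6039): both odd, 6039 mod 4 = 3, 16971 mod 4 = 3, so the flip contributes -1; sign now +1
(16971/6039): 16971 mod 6039 = 4893, so (16971/6039) = (4893/6039)
flip (4893/6039) -> (6039/4893): both odd, 4893 mod 4 = 1, 6039 mod 4 = 3, so the flip contributes +1; sign now +1
(6039/4893): 6039 mod 4893 = 1146, so (6039/4893) = (1146/4893)
factor out 2^1: 1146 = 2^1·573; with 4893 mod 8 = 5, (2/4893) = -1; sign now -1; continue with (573/4893)
flip (573/4893) -> (4893/573): both odd, 573 mod 4 = 1, 4893 mod 4 = 1, so the flip contributes +1; sign now -1
(4893/573): 4893 mod 573 = 309, so (4893/573) = (309/573)
flip (309/573) -> (573/309): both odd, 309 mod 4 = 1, 573 mod 4 = 1, so the flip contributes +1; sign now -1
(573/309): 573 mod 309 = 264, so (573/309) = (264/309)
factor out 2^3: 264 = 2^3·33; with 309 mod 8 = 5, (2/309) = -1; sign now +1; continue with (33/309)
flip (33/309) -> (309/33): both odd, 33 mod 4 = 1, 309 mod 4 = 1, so the flip contributes +1; sign now +1
(309/33): 309 mod 33 = 12, so (309/33) = (12/33)
factor out 2^2: 12 = 2^2·3; with 33 mod 8 = 1, (2/33) = +1; sign now +1; continue with (3/33)
flip (3/33) -> (33/3): both odd, 3 mod 4 = 3, 33 mod 4 = 1, so the flip contributes +1; sign now +1
(33/3): 33 mod 3 = 0, so (33/3) = (0/3)
reached (0/3); gcd(a, n) > 1, so (0/3) = 0 and the symbol is 0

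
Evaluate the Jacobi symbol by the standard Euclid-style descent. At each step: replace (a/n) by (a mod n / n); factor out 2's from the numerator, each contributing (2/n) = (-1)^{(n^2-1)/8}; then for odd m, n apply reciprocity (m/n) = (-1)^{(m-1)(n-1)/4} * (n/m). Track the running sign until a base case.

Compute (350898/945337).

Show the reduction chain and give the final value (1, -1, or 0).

-1

350898 = 2^1·175449; (2/945337) = +1 since 945337 mod 8 = 1, so (350898/945337) = (+1)^1·(175449/945337); sign now +1
reciprocity: (175449/945337) = +1·(945337/175449) since 175449 mod 4 = 1, 945337 mod 4 = 1; sign now +1
(945337/175449) = (68092/175449)   [reduce mod 175449]
68092 = 2^2·17023; (2/175449) = +1 since 175449 mod 8 = 1, so (68092/175449) = (+1)^2·(17023/175449); sign now +1
reciprocity: (17023/175449) = +1·(175449/17023) since 17023 mod 4 = 3, 175449 mod 4 = 1; sign now +1
(175449/17023) = (5219/17023)   [reduce mod 17023]
reciprocity: (5219/17023) = -1·(17023/5219) since 5219 mod 4 = 3, 17023 mod 4 = 3; sign now -1
(17023/5219) = (1366/5219)   [reduce mod 5219]
1366 = 2^1·683; (2/5219) = -1 since 5219 mod 8 = 3, so (1366/5219) = (-1)^1·(683/5219); sign now +1
reciprocity: (683/5219) = -1·(5219/683) since 683 mod 4 = 3, 5219 mod 4 = 3; sign now -1
(5219/683) = (438/683)   [reduce mod 683]
438 = 2^1·219; (2/683) = -1 since 683 mod 8 = 3, so (438/683) = (-1)^1·(219/683); sign now +1
reciprocity: (219/683) = -1·(683/219) since 219 mod 4 = 3, 683 mod 4 = 3; sign now -1
(683/219) = (26/219)   [reduce mod 219]
26 = 2^1·13; (2/219) = -1 since 219 mod 8 = 3, so (26/219) = (-1)^1·(13/219); sign now +1
reciprocity: (13/219) = +1·(219/13) since 13 mod 4 = 1, 219 mod 4 = 3; sign now +1
(219/13) = (11/13)   [reduce mod 13]
reciprocity: (11/13) = +1·(13/11) since 11 mod 4 = 3, 13 mod 4 = 1; sign now +1
(13/11) = (2/11)   [reduce mod 11]
2 = 2^1·1; (2/11) = -1 since 11 mod 8 = 3, so (2/11) = (-1)^1·(1/11); sign now -1
(1/11) = 1; final value = sign = -1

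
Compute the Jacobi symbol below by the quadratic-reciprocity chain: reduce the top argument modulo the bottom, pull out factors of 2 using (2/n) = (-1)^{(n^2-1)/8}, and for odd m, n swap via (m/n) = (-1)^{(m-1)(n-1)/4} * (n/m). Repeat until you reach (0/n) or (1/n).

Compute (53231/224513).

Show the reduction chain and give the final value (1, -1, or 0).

flip (53231/224513) -> (224513/53231): both odd, 53231 mod 4 = 3, 224513 mod 4 = 1, so the flip contributes +1; sign now +1
(224513/53231): 224513 mod 53231 = 11589, so (224513/53231) = (11589/53231)
flip (11589/53231) -> (53231/11589): both odd, 11589 mod 4 = 1, 53231 mod 4 = 3, so the flip contributes +1; sign now +1
(53231/11589): 53231 mod 11589 = 6875, so (53231/11589) = (6875/11589)
flip (6875/11589) -> (11589/6875): both odd, 6875 mod 4 = 3, 11589 mod 4 = 1, so the flip contributes +1; sign now +1
(11589/6875): 11589 mod 6875 = 4714, so (11589/6875) = (4714/6875)
factor out 2^1: 4714 = 2^1·2357; with 6875 mod 8 = 3, (2/6875) = -1; sign now -1; continue with (2357/6875)
flip (2357/6875) -> (6875/2357): both odd, 2357 mod 4 = 1, 6875 mod 4 = 3, so the flip contributes +1; sign now -1
(6875/2357): 6875 mod 2357 = 2161, so (6875/2357) = (2161/2357)
flip (2161/2357) -> (2357/2161): both odd, 2161 mod 4 = 1, 2357 mod 4 = 1, so the flip contributes +1; sign now -1
(2357/2161): 2357 mod 2161 = 196, so (2357/2161) = (196/2161)
factor out 2^2: 196 = 2^2·49; with 2161 mod 8 = 1, (2/2161) = +1; sign now -1; continue with (49/2161)
flip (49/2161) -> (2161/49): both odd, 49 mod 4 = 1, 2161 mod 4 = 1, so the flip contributes +1; sign now -1
(2161/49): 2161 mod 49 = 5, so (2161/49) = (5/49)
flip (5/49) -> (49/5): both odd, 5 mod 4 = 1, 49 mod 4 = 1, so the flip contributes +1; sign now -1
(49/5): 49 mod 5 = 4, so (49/5) = (4/5)
factor out 2^2: 4 = 2^2·1; with 5 mod 8 = 5, (2/5) = -1; sign now -1; continue with (1/5)
reached (1/5) = 1, so the symbol is -1

-1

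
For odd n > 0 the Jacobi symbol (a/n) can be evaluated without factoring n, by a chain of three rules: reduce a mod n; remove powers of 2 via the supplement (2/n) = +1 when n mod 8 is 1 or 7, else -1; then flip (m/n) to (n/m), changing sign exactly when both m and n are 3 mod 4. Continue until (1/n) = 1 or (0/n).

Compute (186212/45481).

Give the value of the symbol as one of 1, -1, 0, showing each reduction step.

(186212/45481): 186212 mod 45481 = 4288, so (186212/45481) = (4288/45481)
factor out 2^6: 4288 = 2^6·67; with 45481 mod 8 = 1, (2/45481) = +1; sign now +1; continue with (67/45481)
flip (67/45481) -> (45481/67): both odd, 67 mod 4 = 3, 45481 mod 4 = 1, so the flip contributes +1; sign now +1
(45481/67): 45481 mod 67 = 55, so (45481/67) = (55/67)
flip (55/67) -> (67/55): both odd, 55 mod 4 = 3, 67 mod 4 = 3, so the flip contributes -1; sign now -1
(67/55): 67 mod 55 = 12, so (67/55) = (12/55)
factor out 2^2: 12 = 2^2·3; with 55 mod 8 = 7, (2/55) = +1; sign now -1; continue with (3/55)
flip (3/55) -> (55/3): both odd, 3 mod 4 = 3, 55 mod 4 = 3, so the flip contributes -1; sign now +1
(55/3): 55 mod 3 = 1, so (55/3) = (1/3)
reached (1/3) = 1, so the symbol is +1

1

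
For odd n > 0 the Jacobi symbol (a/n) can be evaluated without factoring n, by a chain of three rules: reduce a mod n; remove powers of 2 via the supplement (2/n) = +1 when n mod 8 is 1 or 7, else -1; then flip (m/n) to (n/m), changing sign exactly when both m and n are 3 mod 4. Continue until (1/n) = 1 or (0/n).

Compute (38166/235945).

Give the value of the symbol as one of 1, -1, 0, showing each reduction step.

factor out 2^1: 38166 = 2^1·19083; with 235945 mod 8 = 1, (2/235945) = +1; sign now +1; continue with (19083/235945)
flip (19083/235945) -> (235945/19083): both odd, 19083 mod 4 = 3, 235945 mod 4 = 1, so the flip contributes +1; sign now +1
(235945/19083): 235945 mod 19083 = 6949, so (235945/19083) = (6949/19083)
flip (6949/19083) -> (19083/6949): both odd, 6949 mod 4 = 1, 19083 mod 4 = 3, so the flip contributes +1; sign now +1
(19083/6949): 19083 mod 6949 = 5185, so (19083/6949) = (5185/6949)
flip (5185/6949) -> (6949/5185): both odd, 5185 mod 4 = 1, 6949 mod 4 = 1, so the flip contributes +1; sign now +1
(6949/5185): 6949 mod 5185 = 1764, so (6949/5185) = (1764/5185)
factor out 2^2: 1764 = 2^2·441; with 5185 mod 8 = 1, (2/5185) = +1; sign now +1; continue with (441/5185)
flip (441/5185) -> (5185/441): both odd, 441 mod 4 = 1, 5185 mod 4 = 1, so the flip contributes +1; sign now +1
(5185/441): 5185 mod 441 = 334, so (5185/441) = (334/441)
factor out 2^1: 334 = 2^1·167; with 441 mod 8 = 1, (2/441) = +1; sign now +1; continue with (167/441)
flip (167/441) -> (441/167): both odd, 167 mod 4 = 3, 441 mod 4 = 1, so the flip contributes +1; sign now +1
(441/167): 441 mod 167 = 107, so (441/167) = (107/167)
flip (107/167) -> (167/107): both odd, 107 mod 4 = 3, 167 mod 4 = 3, so the flip contributes -1; sign now -1
(167/107): 167 mod 107 = 60, so (167/107) = (60/107)
factor out 2^2: 60 = 2^2·15; with 107 mod 8 = 3, (2/107) = -1; sign now -1; continue with (15/107)
flip (15/107) -> (107/15): both odd, 15 mod 4 = 3, 107 mod 4 = 3, so the flip contributes -1; sign now +1
(107/15): 107 mod 15 = 2, so (107/15) = (2/15)
factor out 2^1: 2 = 2^1·1; with 15 mod 8 = 7, (2/15) = +1; sign now +1; continue with (1/15)
reached (1/15) = 1, so the symbol is +1

1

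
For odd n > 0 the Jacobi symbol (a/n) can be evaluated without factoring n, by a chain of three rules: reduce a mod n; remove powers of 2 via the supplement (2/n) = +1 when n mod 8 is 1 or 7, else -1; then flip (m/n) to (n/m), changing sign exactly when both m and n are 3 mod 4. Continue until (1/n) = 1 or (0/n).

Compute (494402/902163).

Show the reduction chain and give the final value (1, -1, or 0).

1

factor out 2^1: 494402 = 2^1·247201; with 902163 mod 8 = 3, (2/902163) = -1; sign now -1; continue with (247201/902163)
flip (247201/902163) -> (902163/247201): both odd, 247201 mod 4 = 1, 902163 mod 4 = 3, so the flip contributes +1; sign now -1
(902163/247201): 902163 mod 247201 = 160560, so (902163/247201) = (160560/247201)
factor out 2^4: 160560 = 2^4·10035; with 247201 mod 8 = 1, (2/247201) = +1; sign now -1; continue with (10035/247201)
flip (10035/247201) -> (247201/10035): both odd, 10035 mod 4 = 3, 247201 mod 4 = 1, so the flip contributes +1; sign now -1
(247201/10035): 247201 mod 10035 = 6361, so (247201/10035) = (6361/10035)
flip (6361/10035) -> (10035/6361): both odd, 6361 mod 4 = 1, 10035 mod 4 = 3, so the flip contributes +1; sign now -1
(10035/6361): 10035 mod 6361 = 3674, so (10035/6361) = (3674/6361)
factor out 2^1: 3674 = 2^1·1837; with 6361 mod 8 = 1, (2/6361) = +1; sign now -1; continue with (1837/6361)
flip (1837/6361) -> (6361/1837): both odd, 1837 mod 4 = 1, 6361 mod 4 = 1, so the flip contributes +1; sign now -1
(6361/1837): 6361 mod 1837 = 850, so (6361/1837) = (850/1837)
factor out 2^1: 850 = 2^1·425; with 1837 mod 8 = 5, (2/1837) = -1; sign now +1; continue with (425/1837)
flip (425/1837) -> (1837/425): both odd, 425 mod 4 = 1, 1837 mod 4 = 1, so the flip contributes +1; sign now +1
(1837/425): 1837 mod 425 = 137, so (1837/425) = (137/425)
flip (137/425) -> (425/137): both odd, 137 mod 4 = 1, 425 mod 4 = 1, so the flip contributes +1; sign now +1
(425/137): 425 mod 137 = 14, so (425/137) = (14/137)
factor out 2^1: 14 = 2^1·7; with 137 mod 8 = 1, (2/137) = +1; sign now +1; continue with (7/137)
flip (7/137) -> (137/7): both odd, 7 mod 4 = 3, 137 mod 4 = 1, so the flip contributes +1; sign now +1
(137/7): 137 mod 7 = 4, so (137/7) = (4/7)
factor out 2^2: 4 = 2^2·1; with 7 mod 8 = 7, (2/7) = +1; sign now +1; continue with (1/7)
reached (1/7) = 1, so the symbol is +1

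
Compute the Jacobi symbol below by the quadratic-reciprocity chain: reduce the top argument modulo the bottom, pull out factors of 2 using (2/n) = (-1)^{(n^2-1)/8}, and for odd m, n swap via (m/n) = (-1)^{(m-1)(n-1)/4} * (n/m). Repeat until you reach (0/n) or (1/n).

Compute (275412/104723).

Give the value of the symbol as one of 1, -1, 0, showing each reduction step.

1

(275412/104723) = (65966/104723)   [reduce mod 104723]
65966 = 2^1·32983; (2/104723) = -1 since 104723 mod 8 = 3, so (65966/104723) = (-1)^1·(32983/104723); sign now -1
reciprocity: (32983/104723) = -1·(104723/32983) since 32983 mod 4 = 3, 104723 mod 4 = 3; sign now +1
(104723/32983) = (5774/32983)   [reduce mod 32983]
5774 = 2^1·2887; (2/32983) = +1 since 32983 mod 8 = 7, so (5774/32983) = (+1)^1·(2887/32983); sign now +1
reciprocity: (2887/32983) = -1·(32983/2887) since 2887 mod 4 = 3, 32983 mod 4 = 3; sign now -1
(32983/2887) = (1226/2887)   [reduce mod 2887]
1226 = 2^1·613; (2/2887) = +1 since 2887 mod 8 = 7, so (1226/2887) = (+1)^1·(613/2887); sign now -1
reciprocity: (613/2887) = +1·(2887/613) since 613 mod 4 = 1, 2887 mod 4 = 3; sign now -1
(2887/613) = (435/613)   [reduce mod 613]
reciprocity: (435/613) = +1·(613/435) since 435 mod 4 = 3, 613 mod 4 = 1; sign now -1
(613/435) = (178/435)   [reduce mod 435]
178 = 2^1·89; (2/435) = -1 since 435 mod 8 = 3, so (178/435) = (-1)^1·(89/435); sign now +1
reciprocity: (89/435) = +1·(435/89) since 89 mod 4 = 1, 435 mod 4 = 3; sign now +1
(435/89) = (79/89)   [reduce mod 89]
reciprocity: (79/89) = +1·(89/79) since 79 mod 4 = 3, 89 mod 4 = 1; sign now +1
(89/79) = (10/79)   [reduce mod 79]
10 = 2^1·5; (2/79) = +1 since 79 mod 8 = 7, so (10/79) = (+1)^1·(5/79); sign now +1
reciprocity: (5/79) = +1·(79/5) since 5 mod 4 = 1, 79 mod 4 = 3; sign now +1
(79/5) = (4/5)   [reduce mod 5]
4 = 2^2·1; (2/5) = -1 since 5 mod 8 = 5, so (4/5) = (-1)^2·(1/5); sign now +1
(1/5) = 1; final value = sign = +1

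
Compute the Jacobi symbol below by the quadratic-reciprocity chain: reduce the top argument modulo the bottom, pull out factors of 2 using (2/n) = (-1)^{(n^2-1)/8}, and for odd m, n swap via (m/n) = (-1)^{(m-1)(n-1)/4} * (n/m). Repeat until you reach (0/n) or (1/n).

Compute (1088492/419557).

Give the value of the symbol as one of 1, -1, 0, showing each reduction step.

1

(1088492/419557): 1088492 mod 419557 = 249378, so (1088492/419557) = (249378/419557)
factor out 2^1: 249378 = 2^1·124689; with 419557 mod 8 = 5, (2/419557) = -1; sign now -1; continue with (124689/419557)
flip (124689/419557) -> (419557/124689): both odd, 124689 mod 4 = 1, 419557 mod 4 = 1, so the flip contributes +1; sign now -1
(419557/124689): 419557 mod 124689 = 45490, so (419557/124689) = (45490/124689)
factor out 2^1: 45490 = 2^1·22745; with 124689 mod 8 = 1, (2/124689) = +1; sign now -1; continue with (22745/124689)
flip (22745/124689) -> (124689/22745): both odd, 22745 mod 4 = 1, 124689 mod 4 = 1, so the flip contributes +1; sign now -1
(124689/22745): 124689 mod 22745 = 10964, so (124689/22745) = (10964/22745)
factor out 2^2: 10964 = 2^2·2741; with 22745 mod 8 = 1, (2/22745) = +1; sign now -1; continue with (2741/22745)
flip (2741/22745) -> (22745/2741): both odd, 2741 mod 4 = 1, 22745 mod 4 = 1, so the flip contributes +1; sign now -1
(22745/2741): 22745 mod 2741 = 817, so (22745/2741) = (817/2741)
flip (817/2741) -> (2741/817): both odd, 817 mod 4 = 1, 2741 mod 4 = 1, so the flip contributes +1; sign now -1
(2741/817): 2741 mod 817 = 290, so (2741/817) = (290/817)
factor out 2^1: 290 = 2^1·145; with 817 mod 8 = 1, (2/817) = +1; sign now -1; continue with (145/817)
flip (145/817) -> (817/145): both odd, 145 mod 4 = 1, 817 mod 4 = 1, so the flip contributes +1; sign now -1
(817/145): 817 mod 145 = 92, so (817/145) = (92/145)
factor out 2^2: 92 = 2^2·23; with 145 mod 8 = 1, (2/145) = +1; sign now -1; continue with (23/145)
flip (23/145) -> (145/23): both odd, 23 mod 4 = 3, 145 mod 4 = 1, so the flip contributes +1; sign now -1
(145/23): 145 mod 23 = 7, so (145/23) = (7/23)
flip (7/23) -> (23/7): both odd, 7 mod 4 = 3, 23 mod 4 = 3, so the flip contributes -1; sign now +1
(23/7): 23 mod 7 = 2, so (23/7) = (2/7)
factor out 2^1: 2 = 2^1·1; with 7 mod 8 = 7, (2/7) = +1; sign now +1; continue with (1/7)
reached (1/7) = 1, so the symbol is +1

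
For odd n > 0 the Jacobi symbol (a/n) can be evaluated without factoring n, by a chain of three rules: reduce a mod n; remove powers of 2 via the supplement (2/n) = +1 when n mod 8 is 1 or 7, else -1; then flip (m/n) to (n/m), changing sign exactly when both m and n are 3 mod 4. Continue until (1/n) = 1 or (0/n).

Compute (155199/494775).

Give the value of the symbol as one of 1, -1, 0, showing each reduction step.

flip (155199/494775) -> (494775/155199): both odd, 155199 mod 4 = 3, 494775 mod 4 = 3, so the flip contributes -1; sign now -1
(494775/155199): 494775 mod 155199 = 29178, so (494775/155199) = (29178/155199)
factor out 2^1: 29178 = 2^1·14589; with 155199 mod 8 = 7, (2/155199) = +1; sign now -1; continue with (14589/155199)
flip (14589/155199) -> (155199/14589): both odd, 14589 mod 4 = 1, 155199 mod 4 = 3, so the flip contributes +1; sign now -1
(155199/14589): 155199 mod 14589 = 9309, so (155199/14589) = (9309/14589)
flip (9309/14589) -> (14589/9309): both odd, 9309 mod 4 = 1, 14589 mod 4 = 1, so the flip contributes +1; sign now -1
(14589/9309): 14589 mod 9309 = 5280, so (14589/9309) = (5280/9309)
factor out 2^5: 5280 = 2^5·165; with 9309 mod 8 = 5, (2/9309) = -1; sign now +1; continue with (165/9309)
flip (165/9309) -> (9309/165): both odd, 165 mod 4 = 1, 9309 mod 4 = 1, so the flip contributes +1; sign now +1
(9309/165): 9309 mod 165 = 69, so (9309/165) = (69/165)
flip (69/165) -> (165/69): both odd, 69 mod 4 = 1, 165 mod 4 = 1, so the flip contributes +1; sign now +1
(165/69): 165 mod 69 = 27, so (165/69) = (27/69)
flip (27/69) -> (69/27): both odd, 27 mod 4 = 3, 69 mod 4 = 1, so the flip contributes +1; sign now +1
(69/27): 69 mod 27 = 15, so (69/27) = (15/27)
flip (15/27) -> (27/15): both odd, 15 mod 4 = 3, 27 mod 4 = 3, so the flip contributes -1; sign now -1
(27/15): 27 mod 15 = 12, so (27/15) = (12/15)
factor out 2^2: 12 = 2^2·3; with 15 mod 8 = 7, (2/15) = +1; sign now -1; continue with (3/15)
flip (3/15) -> (15/3): both odd, 3 mod 4 = 3, 15 mod 4 = 3, so the flip contributes -1; sign now +1
(15/3): 15 mod 3 = 0, so (15/3) = (0/3)
reached (0/3); gcd(a, n) > 1, so (0/3) = 0 and the symbol is 0

0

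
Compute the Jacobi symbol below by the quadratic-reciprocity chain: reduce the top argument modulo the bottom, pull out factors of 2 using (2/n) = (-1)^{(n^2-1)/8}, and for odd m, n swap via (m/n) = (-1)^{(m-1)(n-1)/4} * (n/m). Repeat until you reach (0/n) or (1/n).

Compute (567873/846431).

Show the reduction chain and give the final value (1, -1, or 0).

flip (567873/846431) -> (846431/567873): both odd, 567873 mod 4 = 1, 846431 mod 4 = 3, so the flip contributes +1; sign now +1
(846431/567873): 846431 mod 567873 = 278558, so (846431/567873) = (278558/567873)
factor out 2^1: 278558 = 2^1·139279; with 567873 mod 8 = 1, (2/567873) = +1; sign now +1; continue with (139279/567873)
flip (139279/567873) -> (567873/139279): both odd, 139279 mod 4 = 3, 567873 mod 4 = 1, so the flip contributes +1; sign now +1
(567873/139279): 567873 mod 139279 = 10757, so (567873/139279) = (10757/139279)
flip (10757/139279) -> (139279/10757): both odd, 10757 mod 4 = 1, 139279 mod 4 = 3, so the flip contributes +1; sign now +1
(139279/10757): 139279 mod 10757 = 10195, so (139279/10757) = (10195/10757)
flip (10195/10757) -> (10757/10195): both odd, 10195 mod 4 = 3, 10757 mod 4 = 1, so the flip contributes +1; sign now +1
(10757/10195): 10757 mod 10195 = 562, so (10757/10195) = (562/10195)
factor out 2^1: 562 = 2^1·281; with 10195 mod 8 = 3, (2/10195) = -1; sign now -1; continue with (281/10195)
flip (281/10195) -> (10195/281): both odd, 281 mod 4 = 1, 10195 mod 4 = 3, so the flip contributes +1; sign now -1
(10195/281): 10195 mod 281 = 79, so (10195/281) = (79/281)
flip (79/281) -> (281/79): both odd, 79 mod 4 = 3, 281 mod 4 = 1, so the flip contributes +1; sign now -1
(281/79): 281 mod 79 = 44, so (281/79) = (44/79)
factor out 2^2: 44 = 2^2·11; with 79 mod 8 = 7, (2/79) = +1; sign now -1; continue with (11/79)
flip (11/79) -> (79/11): both odd, 11 mod 4 = 3, 79 mod 4 = 3, so the flip contributes -1; sign now +1
(79/11): 79 mod 11 = 2, so (79/11) = (2/11)
factor out 2^1: 2 = 2^1·1; with 11 mod 8 = 3, (2/11) = -1; sign now -1; continue with (1/11)
reached (1/11) = 1, so the symbol is -1

-1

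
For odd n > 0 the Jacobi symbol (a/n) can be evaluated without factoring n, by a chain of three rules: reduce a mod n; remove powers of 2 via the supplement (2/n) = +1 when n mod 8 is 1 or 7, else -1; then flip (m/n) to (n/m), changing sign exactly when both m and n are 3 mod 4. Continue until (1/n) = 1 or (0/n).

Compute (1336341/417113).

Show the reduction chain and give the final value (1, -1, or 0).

(1336341/417113): 1336341 mod 417113 = 85002, so (1336341/417113) = (85002/417113)
factor out 2^1: 85002 = 2^1·42501; with 417113 mod 8 = 1, (2/417113) = +1; sign now +1; continue with (42501/417113)
flip (42501/417113) -> (417113/42501): both odd, 42501 mod 4 = 1, 417113 mod 4 = 1, so the flip contributes +1; sign now +1
(417113/42501): 417113 mod 42501 = 34604, so (417113/42501) = (34604/42501)
factor out 2^2: 34604 = 2^2·8651; with 42501 mod 8 = 5, (2/42501) = -1; sign now +1; continue with (8651/42501)
flip (8651/42501) -> (42501/8651): both odd, 8651 mod 4 = 3, 42501 mod 4 = 1, so the flip contributes +1; sign now +1
(42501/8651): 42501 mod 8651 = 7897, so (42501/8651) = (7897/8651)
flip (7897/8651) -> (8651/7897): both odd, 7897 mod 4 = 1, 8651 mod 4 = 3, so the flip contributes +1; sign now +1
(8651/7897): 8651 mod 7897 = 754, so (8651/7897) = (754/7897)
factor out 2^1: 754 = 2^1·377; with 7897 mod 8 = 1, (2/7897) = +1; sign now +1; continue with (377/7897)
flip (377/7897) -> (7897/377): both odd, 377 mod 4 = 1, 7897 mod 4 = 1, so the flip contributes +1; sign now +1
(7897/377): 7897 mod 377 = 357, so (7897/377) = (357/377)
flip (357/377) -> (377/357): both odd, 357 mod 4 = 1, 377 mod 4 = 1, so the flip contributes +1; sign now +1
(377/357): 377 mod 357 = 20, so (377/357) = (20/357)
factor out 2^2: 20 = 2^2·5; with 357 mod 8 = 5, (2/357) = -1; sign now +1; continue with (5/357)
flip (5/357) -> (357/5): both odd, 5 mod 4 = 1, 357 mod 4 = 1, so the flip contributes +1; sign now +1
(357/5): 357 mod 5 = 2, so (357/5) = (2/5)
factor out 2^1: 2 = 2^1·1; with 5 mod 8 = 5, (2/5) = -1; sign now -1; continue with (1/5)
reached (1/5) = 1, so the symbol is -1

-1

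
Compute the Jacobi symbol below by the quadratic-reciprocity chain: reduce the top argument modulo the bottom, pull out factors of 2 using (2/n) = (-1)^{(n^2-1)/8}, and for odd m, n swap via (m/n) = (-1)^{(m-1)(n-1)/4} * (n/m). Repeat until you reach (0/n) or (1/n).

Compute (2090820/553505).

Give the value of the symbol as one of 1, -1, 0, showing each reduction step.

0

(2090820/553505): 2090820 mod 553505 = 430305, so (2090820/553505) = (430305/553505)
flip (430305/553505) -> (553505/430305): both odd, 430305 mod 4 = 1, 553505 mod 4 = 1, so the flip contributes +1; sign now +1
(553505/430305): 553505 mod 430305 = 123200, so (553505/430305) = (123200/430305)
factor out 2^6: 123200 = 2^6·1925; with 430305 mod 8 = 1, (2/430305) = +1; sign now +1; continue with (1925/430305)
flip (1925/430305) -> (430305/1925): both odd, 1925 mod 4 = 1, 430305 mod 4 = 1, so the flip contributes +1; sign now +1
(430305/1925): 430305 mod 1925 = 1030, so (430305/1925) = (1030/1925)
factor out 2^1: 1030 = 2^1·515; with 1925 mod 8 = 5, (2/1925) = -1; sign now -1; continue with (515/1925)
flip (515/1925) -> (1925/515): both odd, 515 mod 4 = 3, 1925 mod 4 = 1, so the flip contributes +1; sign now -1
(1925/515): 1925 mod 515 = 380, so (1925/515) = (380/515)
factor out 2^2: 380 = 2^2·95; with 515 mod 8 = 3, (2/515) = -1; sign now -1; continue with (95/515)
flip (95/515) -> (515/95): both odd, 95 mod 4 = 3, 515 mod 4 = 3, so the flip contributes -1; sign now +1
(515/95): 515 mod 95 = 40, so (515/95) = (40/95)
factor out 2^3: 40 = 2^3·5; with 95 mod 8 = 7, (2/95) = +1; sign now +1; continue with (5/95)
flip (5/95) -> (95/5): both odd, 5 mod 4 = 1, 95 mod 4 = 3, so the flip contributes +1; sign now +1
(95/5): 95 mod 5 = 0, so (95/5) = (0/5)
reached (0/5); gcd(a, n) > 1, so (0/5) = 0 and the symbol is 0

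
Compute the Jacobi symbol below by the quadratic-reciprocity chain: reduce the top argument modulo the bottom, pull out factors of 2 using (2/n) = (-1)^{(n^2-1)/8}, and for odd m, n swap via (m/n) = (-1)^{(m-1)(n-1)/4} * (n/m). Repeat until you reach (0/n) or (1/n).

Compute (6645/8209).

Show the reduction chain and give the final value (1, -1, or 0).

reciprocity: (6645/8209) = +1·(8209/6645) since 6645 mod 4 = 1, 8209 mod 4 = 1; sign now +1
(8209/6645) = (1564/6645)   [reduce mod 6645]
1564 = 2^2·391; (2/6645) = -1 since 6645 mod 8 = 5, so (1564/6645) = (-1)^2·(391/6645); sign now +1
reciprocity: (391/6645) = +1·(6645/391) since 391 mod 4 = 3, 6645 mod 4 = 1; sign now +1
(6645/391) = (389/391)   [reduce mod 391]
reciprocity: (389/391) = +1·(391/389) since 389 mod 4 = 1, 391 mod 4 = 3; sign now +1
(391/389) = (2/389)   [reduce mod 389]
2 = 2^1·1; (2/389) = -1 since 389 mod 8 = 5, so (2/389) = (-1)^1·(1/389); sign now -1
(1/389) = 1; final value = sign = -1

-1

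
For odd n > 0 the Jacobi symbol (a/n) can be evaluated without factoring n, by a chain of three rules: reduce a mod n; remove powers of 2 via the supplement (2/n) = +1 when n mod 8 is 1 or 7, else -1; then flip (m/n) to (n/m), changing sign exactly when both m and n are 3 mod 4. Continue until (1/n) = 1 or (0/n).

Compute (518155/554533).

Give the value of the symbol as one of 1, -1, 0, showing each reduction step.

1

reciprocity: (518155/554533) = +1·(554533/518155) since 518155 mod 4 = 3, 554533 mod 4 = 1; sign now +1
(554533/518155) = (36378/518155)   [reduce mod 518155]
36378 = 2^1·18189; (2/518155) = -1 since 518155 mod 8 = 3, so (36378/518155) = (-1)^1·(18189/518155); sign now -1
reciprocity: (18189/518155) = +1·(518155/18189) since 18189 mod 4 = 1, 518155 mod 4 = 3; sign now -1
(518155/18189) = (8863/18189)   [reduce mod 18189]
reciprocity: (8863/18189) = +1·(18189/8863) since 8863 mod 4 = 3, 18189 mod 4 = 1; sign now -1
(18189/8863) = (463/8863)   [reduce mod 8863]
reciprocity: (463/8863) = -1·(8863/463) since 463 mod 4 = 3, 8863 mod 4 = 3; sign now +1
(8863/463) = (66/463)   [reduce mod 463]
66 = 2^1·33; (2/463) = +1 since 463 mod 8 = 7, so (66/463) = (+1)^1·(33/463); sign now +1
reciprocity: (33/463) = +1·(463/33) since 33 mod 4 = 1, 463 mod 4 = 3; sign now +1
(463/33) = (1/33)   [reduce mod 33]
(1/33) = 1; final value = sign = +1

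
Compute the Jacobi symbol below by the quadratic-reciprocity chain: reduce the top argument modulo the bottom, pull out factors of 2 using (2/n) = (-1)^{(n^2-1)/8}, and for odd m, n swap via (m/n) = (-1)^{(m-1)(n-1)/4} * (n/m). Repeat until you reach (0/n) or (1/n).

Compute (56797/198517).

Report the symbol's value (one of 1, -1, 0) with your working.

flip (56797/198517) -> (198517/56797): both odd, 56797 mod 4 = 1, 198517 mod 4 = 1, so the flip contributes +1; sign now +1
(198517/56797): 198517 mod 56797 = 28126, so (198517/56797) = (28126/56797)
factor out 2^1: 28126 = 2^1·14063; with 56797 mod 8 = 5, (2/56797) = -1; sign now -1; continue with (14063/56797)
flip (14063/56797) -> (56797/14063): both odd, 14063 mod 4 = 3, 56797 mod 4 = 1, so the flip contributes +1; sign now -1
(56797/14063): 56797 mod 14063 = 545, so (56797/14063) = (545/14063)
flip (545/14063) -> (14063/545): both odd, 545 mod 4 = 1, 14063 mod 4 = 3, so the flip contributes +1; sign now -1
(14063/545): 14063 mod 545 = 438, so (14063/545) = (438/545)
factor out 2^1: 438 = 2^1·219; with 545 mod 8 = 1, (2/545) = +1; sign now -1; continue with (219/545)
flip (219/545) -> (545/219): both odd, 219 mod 4 = 3, 545 mod 4 = 1, so the flip contributes +1; sign now -1
(545/219): 545 mod 219 = 107, so (545/219) = (107/219)
flip (107/219) -> (219/107): both odd, 107 mod 4 = 3, 219 mod 4 = 3, so the flip contributes -1; sign now +1
(219/107): 219 mod 107 = 5, so (219/107) = (5/107)
flip (5/107) -> (107/5): both odd, 5 mod 4 = 1, 107 mod 4 = 3, so the flip contributes +1; sign now +1
(107/5): 107 mod 5 = 2, so (107/5) = (2/5)
factor out 2^1: 2 = 2^1·1; with 5 mod 8 = 5, (2/5) = -1; sign now -1; continue with (1/5)
reached (1/5) = 1, so the symbol is -1

-1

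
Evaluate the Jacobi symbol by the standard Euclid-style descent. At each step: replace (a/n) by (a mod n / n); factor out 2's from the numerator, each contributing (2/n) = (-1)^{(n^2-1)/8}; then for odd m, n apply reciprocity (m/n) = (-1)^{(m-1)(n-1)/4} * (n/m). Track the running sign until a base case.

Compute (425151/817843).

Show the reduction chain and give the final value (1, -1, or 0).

-1

reciprocity: (425151/817843) = -1·(817843/425151) since 425151 mod 4 = 3, 817843 mod 4 = 3; sign now -1
(817843/425151) = (392692/425151)   [reduce mod 425151]
392692 = 2^2·98173; (2/425151) = +1 since 425151 mod 8 = 7, so (392692/425151) = (+1)^2·(98173/425151); sign now -1
reciprocity: (98173/425151) = +1·(425151/98173) since 98173 mod 4 = 1, 425151 mod 4 = 3; sign now -1
(425151/98173) = (32459/98173)   [reduce mod 98173]
reciprocity: (32459/98173) = +1·(98173/32459) since 32459 mod 4 = 3, 98173 mod 4 = 1; sign now -1
(98173/32459) = (796/32459)   [reduce mod 32459]
796 = 2^2·199; (2/32459) = -1 since 32459 mod 8 = 3, so (796/32459) = (-1)^2·(199/32459); sign now -1
reciprocity: (199/32459) = -1·(32459/199) since 199 mod 4 = 3, 32459 mod 4 = 3; sign now +1
(32459/199) = (22/199)   [reduce mod 199]
22 = 2^1·11; (2/199) = +1 since 199 mod 8 = 7, so (22/199) = (+1)^1·(11/199); sign now +1
reciprocity: (11/199) = -1·(199/11) since 11 mod 4 = 3, 199 mod 4 = 3; sign now -1
(199/11) = (1/11)   [reduce mod 11]
(1/11) = 1; final value = sign = -1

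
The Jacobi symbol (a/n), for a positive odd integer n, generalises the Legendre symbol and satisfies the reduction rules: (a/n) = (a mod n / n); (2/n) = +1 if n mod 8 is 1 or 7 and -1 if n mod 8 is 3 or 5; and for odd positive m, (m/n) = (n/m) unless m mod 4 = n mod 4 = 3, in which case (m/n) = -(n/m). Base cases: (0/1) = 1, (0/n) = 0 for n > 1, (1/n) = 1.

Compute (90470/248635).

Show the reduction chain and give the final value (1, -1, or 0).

factor out 2^1: 90470 = 2^1·45235; with 248635 mod 8 = 3, (2/248635) = -1; sign now -1; continue with (45235/248635)
flip (45235/248635) -> (248635/45235): both odd, 45235 mod 4 = 3, 248635 mod 4 = 3, so the flip contributes -1; sign now +1
(248635/45235): 248635 mod 45235 = 22460, so (248635/45235) = (22460/45235)
factor out 2^2: 22460 = 2^2·5615; with 45235 mod 8 = 3, (2/45235) = -1; sign now +1; continue with (5615/45235)
flip (5615/45235) -> (45235/5615): both odd, 5615 mod 4 = 3, 45235 mod 4 = 3, so the flip contributes -1; sign now -1
(45235/5615): 45235 mod 5615 = 315, so (45235/5615) = (315/5615)
flip (315/5615) -> (5615/315): both odd, 315 mod 4 = 3, 5615 mod 4 = 3, so the flip contributes -1; sign now +1
(5615/315): 5615 mod 315 = 260, so (5615/315) = (260/315)
factor out 2^2: 260 = 2^2·65; with 315 mod 8 = 3, (2/315) = -1; sign now +1; continue with (65/315)
flip (65/315) -> (315/65): both odd, 65 mod 4 = 1, 315 mod 4 = 3, so the flip contributes +1; sign now +1
(315/65): 315 mod 65 = 55, so (315/65) = (55/65)
flip (55/65) -> (65/55): both odd, 55 mod 4 = 3, 65 mod 4 = 1, so the flip contributes +1; sign now +1
(65/55): 65 mod 55 = 10, so (65/55) = (10/55)
factor out 2^1: 10 = 2^1·5; with 55 mod 8 = 7, (2/55) = +1; sign now +1; continue with (5/55)
flip (5/55) -> (55/5): both odd, 5 mod 4 = 1, 55 mod 4 = 3, so the flip contributes +1; sign now +1
(55/5): 55 mod 5 = 0, so (55/5) = (0/5)
reached (0/5); gcd(a, n) > 1, so (0/5) = 0 and the symbol is 0

0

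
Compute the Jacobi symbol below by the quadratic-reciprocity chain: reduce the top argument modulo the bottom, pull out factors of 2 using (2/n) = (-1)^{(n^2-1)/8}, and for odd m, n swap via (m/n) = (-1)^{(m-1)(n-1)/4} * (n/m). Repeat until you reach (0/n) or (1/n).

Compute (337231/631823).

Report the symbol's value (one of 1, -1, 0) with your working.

reciprocity: (337231/631823) = -1·(631823/337231) since 337231 mod 4 = 3, 631823 mod 4 = 3; sign now -1
(631823/337231) = (294592/337231)   [reduce mod 337231]
294592 = 2^6·4603; (2/337231) = +1 since 337231 mod 8 = 7, so (294592/337231) = (+1)^6·(4603/337231); sign now -1
reciprocity: (4603/337231) = -1·(337231/4603) since 4603 mod 4 = 3, 337231 mod 4 = 3; sign now +1
(337231/4603) = (1212/4603)   [reduce mod 4603]
1212 = 2^2·303; (2/4603) = -1 since 4603 mod 8 = 3, so (1212/4603) = (-1)^2·(303/4603); sign now +1
reciprocity: (303/4603) = -1·(4603/303) since 303 mod 4 = 3, 4603 mod 4 = 3; sign now -1
(4603/303) = (58/303)   [reduce mod 303]
58 = 2^1·29; (2/303) = +1 since 303 mod 8 = 7, so (58/303) = (+1)^1·(29/303); sign now -1
reciprocity: (29/303) = +1·(303/29) since 29 mod 4 = 1, 303 mod 4 = 3; sign now -1
(303/29) = (13/29)   [reduce mod 29]
reciprocity: (13/29) = +1·(29/13) since 13 mod 4 = 1, 29 mod 4 = 1; sign now -1
(29/13) = (3/13)   [reduce mod 13]
reciprocity: (3/13) = +1·(13/3) since 3 mod 4 = 3, 13 mod 4 = 1; sign now -1
(13/3) = (1/3)   [reduce mod 3]
(1/3) = 1; final value = sign = -1

-1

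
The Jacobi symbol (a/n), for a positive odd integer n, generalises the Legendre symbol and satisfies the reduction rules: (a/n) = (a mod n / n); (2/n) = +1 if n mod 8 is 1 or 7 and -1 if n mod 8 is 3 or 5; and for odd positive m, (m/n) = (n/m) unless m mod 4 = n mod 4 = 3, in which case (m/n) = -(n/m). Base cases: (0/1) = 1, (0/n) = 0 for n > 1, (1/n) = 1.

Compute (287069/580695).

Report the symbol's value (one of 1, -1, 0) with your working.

-1

flip (287069/580695) -> (580695/287069): both odd, 287069 mod 4 = 1, 580695 mod 4 = 3, so the flip contributes +1; sign now +1
(580695/287069): 580695 mod 287069 = 6557, so (580695/287069) = (6557/287069)
flip (6557/287069) -> (287069/6557): both odd, 6557 mod 4 = 1, 287069 mod 4 = 1, so the flip contributes +1; sign now +1
(287069/6557): 287069 mod 6557 = 5118, so (287069/6557) = (5118/6557)
factor out 2^1: 5118 = 2^1·2559; with 6557 mod 8 = 5, (2/6557) = -1; sign now -1; continue with (2559/6557)
flip (2559/6557) -> (6557/2559): both odd, 2559 mod 4 = 3, 6557 mod 4 = 1, so the flip contributes +1; sign now -1
(6557/2559): 6557 mod 2559 = 1439, so (6557/2559) = (1439/2559)
flip (1439/2559) -> (2559/1439): both odd, 1439 mod 4 = 3, 2559 mod 4 = 3, so the flip contributes -1; sign now +1
(2559/1439): 2559 mod 1439 = 1120, so (2559/1439) = (1120/1439)
factor out 2^5: 1120 = 2^5·35; with 1439 mod 8 = 7, (2/1439) = +1; sign now +1; continue with (35/1439)
flip (35/1439) -> (1439/35): both odd, 35 mod 4 = 3, 1439 mod 4 = 3, so the flip contributes -1; sign now -1
(1439/35): 1439 mod 35 = 4, so (1439/35) = (4/35)
factor out 2^2: 4 = 2^2·1; with 35 mod 8 = 3, (2/35) = -1; sign now -1; continue with (1/35)
reached (1/35) = 1, so the symbol is -1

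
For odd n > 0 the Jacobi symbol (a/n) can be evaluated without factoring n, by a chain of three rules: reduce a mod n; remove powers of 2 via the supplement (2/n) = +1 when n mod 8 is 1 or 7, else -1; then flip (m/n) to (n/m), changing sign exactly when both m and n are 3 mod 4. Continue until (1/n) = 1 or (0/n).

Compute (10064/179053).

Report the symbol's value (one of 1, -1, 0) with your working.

1

10064 = 2^4·629; (2/179053) = -1 since 179053 mod 8 = 5, so (10064/179053) = (-1)^4·(629/179053); sign now +1
reciprocity: (629/179053) = +1·(179053/629) since 629 mod 4 = 1, 179053 mod 4 = 1; sign now +1
(179053/629) = (417/629)   [reduce mod 629]
reciprocity: (417/629) = +1·(629/417) since 417 mod 4 = 1, 629 mod 4 = 1; sign now +1
(629/417) = (212/417)   [reduce mod 417]
212 = 2^2·53; (2/417) = +1 since 417 mod 8 = 1, so (212/417) = (+1)^2·(53/417); sign now +1
reciprocity: (53/417) = +1·(417/53) since 53 mod 4 = 1, 417 mod 4 = 1; sign now +1
(417/53) = (46/53)   [reduce mod 53]
46 = 2^1·23; (2/53) = -1 since 53 mod 8 = 5, so (46/53) = (-1)^1·(23/53); sign now -1
reciprocity: (23/53) = +1·(53/23) since 23 mod 4 = 3, 53 mod 4 = 1; sign now -1
(53/23) = (7/23)   [reduce mod 23]
reciprocity: (7/23) = -1·(23/7) since 7 mod 4 = 3, 23 mod 4 = 3; sign now +1
(23/7) = (2/7)   [reduce mod 7]
2 = 2^1·1; (2/7) = +1 since 7 mod 8 = 7, so (2/7) = (+1)^1·(1/7); sign now +1
(1/7) = 1; final value = sign = +1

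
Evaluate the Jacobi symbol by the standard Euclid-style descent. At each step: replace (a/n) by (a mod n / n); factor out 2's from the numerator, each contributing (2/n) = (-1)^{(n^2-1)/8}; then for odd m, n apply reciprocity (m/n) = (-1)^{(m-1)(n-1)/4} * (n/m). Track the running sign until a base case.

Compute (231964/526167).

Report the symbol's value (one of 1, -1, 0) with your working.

factor out 2^2: 231964 = 2^2·57991; with 526167 mod 8 = 7, (2/526167) = +1; sign now +1; continue with (57991/526167)
flip (57991/526167) -> (526167/57991): both odd, 57991 mod 4 = 3, 526167 mod 4 = 3, so the flip contributes -1; sign now -1
(526167/57991): 526167 mod 57991 = 4248, so (526167/57991) = (4248/57991)
factor out 2^3: 4248 = 2^3·531; with 57991 mod 8 = 7, (2/57991) = +1; sign now -1; continue with (531/57991)
flip (531/57991) -> (57991/531): both odd, 531 mod 4 = 3, 57991 mod 4 = 3, so the flip contributes -1; sign now +1
(57991/531): 57991 mod 531 = 112, so (57991/531) = (112/531)
factor out 2^4: 112 = 2^4·7; with 531 mod 8 = 3, (2/531) = -1; sign now +1; continue with (7/531)
flip (7/531) -> (531/7): both odd, 7 mod 4 = 3, 531 mod 4 = 3, so the flip contributes -1; sign now -1
(531/7): 531 mod 7 = 6, so (531/7) = (6/7)
factor out 2^1: 6 = 2^1·3; with 7 mod 8 = 7, (2/7) = +1; sign now -1; continue with (3/7)
flip (3/7) -> (7/3): both odd, 3 mod 4 = 3, 7 mod 4 = 3, so the flip contributes -1; sign now +1
(7/3): 7 mod 3 = 1, so (7/3) = (1/3)
reached (1/3) = 1, so the symbol is +1

1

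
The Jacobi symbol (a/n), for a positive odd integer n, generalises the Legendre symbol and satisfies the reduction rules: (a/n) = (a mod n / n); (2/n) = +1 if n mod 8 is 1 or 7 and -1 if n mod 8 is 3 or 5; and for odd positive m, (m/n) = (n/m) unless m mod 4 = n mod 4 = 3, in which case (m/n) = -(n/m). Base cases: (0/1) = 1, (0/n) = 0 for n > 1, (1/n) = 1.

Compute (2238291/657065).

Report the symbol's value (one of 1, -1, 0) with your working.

1

(2238291/657065): 2238291 mod 657065 = 267096, so (2238291/657065) = (267096/657065)
factor out 2^3: 267096 = 2^3·33387; with 657065 mod 8 = 1, (2/657065) = +1; sign now +1; continue with (33387/657065)
flip (33387/657065) -> (657065/33387): both odd, 33387 mod 4 = 3, 657065 mod 4 = 1, so the flip contributes +1; sign now +1
(657065/33387): 657065 mod 33387 = 22712, so (657065/33387) = (22712/33387)
factor out 2^3: 22712 = 2^3·2839; with 33387 mod 8 = 3, (2/33387) = -1; sign now -1; continue with (2839/33387)
flip (2839/33387) -> (33387/2839): both odd, 2839 mod 4 = 3, 33387 mod 4 = 3, so the flip contributes -1; sign now +1
(33387/2839): 33387 mod 2839 = 2158, so (33387/2839) = (2158/2839)
factor out 2^1: 2158 = 2^1·1079; with 2839 mod 8 = 7, (2/2839) = +1; sign now +1; continue with (1079/2839)
flip (1079/2839) -> (2839/1079): both odd, 1079 mod 4 = 3, 2839 mod 4 = 3, so the flip contributes -1; sign now -1
(2839/1079): 2839 mod 1079 = 681, so (2839/1079) = (681/1079)
flip (681/1079) -> (1079/681): both odd, 681 mod 4 = 1, 1079 mod 4 = 3, so the flip contributes +1; sign now -1
(1079/681): 1079 mod 681 = 398, so (1079/681) = (398/681)
factor out 2^1: 398 = 2^1·199; with 681 mod 8 = 1, (2/681) = +1; sign now -1; continue with (199/681)
flip (199/681) -> (681/199): both odd, 199 mod 4 = 3, 681 mod 4 = 1, so the flip contributes +1; sign now -1
(681/199): 681 mod 199 = 84, so (681/199) = (84/199)
factor out 2^2: 84 = 2^2·21; with 199 mod 8 = 7, (2/199) = +1; sign now -1; continue with (21/199)
flip (21/199) -> (199/21): both odd, 21 mod 4 = 1, 199 mod 4 = 3, so the flip contributes +1; sign now -1
(199/21): 199 mod 21 = 10, so (199/21) = (10/21)
factor out 2^1: 10 = 2^1·5; with 21 mod 8 = 5, (2/21) = -1; sign now +1; continue with (5/21)
flip (5/21) -> (21/5): both odd, 5 mod 4 = 1, 21 mod 4 = 1, so the flip contributes +1; sign now +1
(21/5): 21 mod 5 = 1, so (21/5) = (1/5)
reached (1/5) = 1, so the symbol is +1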